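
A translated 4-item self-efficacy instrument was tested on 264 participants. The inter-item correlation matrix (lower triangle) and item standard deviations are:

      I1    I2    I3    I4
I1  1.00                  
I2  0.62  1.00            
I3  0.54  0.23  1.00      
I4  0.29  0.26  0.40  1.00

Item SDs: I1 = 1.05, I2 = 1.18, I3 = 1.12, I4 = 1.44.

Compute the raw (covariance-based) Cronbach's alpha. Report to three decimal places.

Σσ²ᵢ = 1.05² + 1.18² + 1.12² + 1.44² = 5.8229
Covariances σ_ij = r_ij · s_i · s_j:
  σ(I1,I2) = 0.62 × 1.05 × 1.18 = 0.7682
  σ(I1,I3) = 0.54 × 1.05 × 1.12 = 0.6350
  σ(I1,I4) = 0.29 × 1.05 × 1.44 = 0.4385
  σ(I2,I3) = 0.23 × 1.18 × 1.12 = 0.3040
  σ(I2,I4) = 0.26 × 1.18 × 1.44 = 0.4418
  σ(I3,I4) = 0.40 × 1.12 × 1.44 = 0.6451
σ²_T = Σσ²ᵢ + 2·Σσ_ij = 5.8229 + 2 × 3.2326 = 12.2881
α = (4/3)·(1 − 5.8229/12.2881) = 0.702

Cronbach's alpha = 0.702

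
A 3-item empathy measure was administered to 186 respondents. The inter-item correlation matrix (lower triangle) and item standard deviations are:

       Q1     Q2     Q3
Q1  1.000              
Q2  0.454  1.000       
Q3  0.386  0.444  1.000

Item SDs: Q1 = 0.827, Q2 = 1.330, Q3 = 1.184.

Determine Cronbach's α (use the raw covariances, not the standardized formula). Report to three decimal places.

Cronbach's α = 0.675

Σσ²ᵢ = 0.827² + 1.330² + 1.184² = 3.8547
Covariances σ_ij = r_ij · s_i · s_j:
  σ(Q1,Q2) = 0.454 × 0.827 × 1.330 = 0.4994
  σ(Q1,Q3) = 0.386 × 0.827 × 1.184 = 0.3780
  σ(Q2,Q3) = 0.444 × 1.330 × 1.184 = 0.6992
σ²_T = Σσ²ᵢ + 2·Σσ_ij = 3.8547 + 2 × 1.5766 = 7.0079
α = (3/2)·(1 − 3.8547/7.0079) = 0.675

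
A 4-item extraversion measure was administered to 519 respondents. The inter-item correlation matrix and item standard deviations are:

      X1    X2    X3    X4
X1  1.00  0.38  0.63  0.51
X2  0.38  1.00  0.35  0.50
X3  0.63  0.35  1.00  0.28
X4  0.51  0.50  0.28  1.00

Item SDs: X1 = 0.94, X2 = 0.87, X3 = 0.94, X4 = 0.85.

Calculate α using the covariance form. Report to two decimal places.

Σσ²ᵢ = 0.94² + 0.87² + 0.94² + 0.85² = 3.2466
Covariances σ_ij = r_ij · s_i · s_j:
  σ(X1,X2) = 0.38 × 0.94 × 0.87 = 0.3108
  σ(X1,X3) = 0.63 × 0.94 × 0.94 = 0.5567
  σ(X1,X4) = 0.51 × 0.94 × 0.85 = 0.4075
  σ(X2,X3) = 0.35 × 0.87 × 0.94 = 0.2862
  σ(X2,X4) = 0.50 × 0.87 × 0.85 = 0.3697
  σ(X3,X4) = 0.28 × 0.94 × 0.85 = 0.2237
σ²_T = Σσ²ᵢ + 2·Σσ_ij = 3.2466 + 2 × 2.1546 = 7.5558
α = (4/3)·(1 − 3.2466/7.5558) = 0.76

α = 0.76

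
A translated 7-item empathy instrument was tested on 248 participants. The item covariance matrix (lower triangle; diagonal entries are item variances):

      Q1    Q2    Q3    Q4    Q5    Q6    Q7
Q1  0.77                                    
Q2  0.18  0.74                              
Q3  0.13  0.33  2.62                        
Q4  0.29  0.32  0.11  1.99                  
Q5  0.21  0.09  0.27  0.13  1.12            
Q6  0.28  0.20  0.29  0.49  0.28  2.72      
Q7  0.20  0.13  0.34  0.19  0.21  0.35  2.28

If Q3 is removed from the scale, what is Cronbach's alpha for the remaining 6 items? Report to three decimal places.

α = 0.510

Remaining items: Q1, Q2, Q4, Q5, Q6, Q7 (k = 6).
Σσᵢ² = 0.77 + 0.74 + 1.99 + 1.12 + 2.72 + 2.28 = 9.62
σ²_T = 9.62 + 2 × 3.55 = 16.72
α (item deleted) = (6/5)·(1 − 9.62/16.72) = 0.510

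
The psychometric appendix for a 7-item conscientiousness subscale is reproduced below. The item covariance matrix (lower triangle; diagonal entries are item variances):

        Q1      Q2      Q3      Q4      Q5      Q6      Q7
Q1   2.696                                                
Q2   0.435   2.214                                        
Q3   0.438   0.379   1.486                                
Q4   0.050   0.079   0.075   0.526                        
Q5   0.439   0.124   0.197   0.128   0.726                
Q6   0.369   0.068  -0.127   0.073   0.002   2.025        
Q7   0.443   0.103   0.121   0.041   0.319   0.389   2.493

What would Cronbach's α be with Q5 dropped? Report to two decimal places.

Remaining items: Q1, Q2, Q3, Q4, Q6, Q7 (k = 6).
ΣVar(i) = 2.696 + 2.214 + 1.486 + 0.526 + 2.025 + 2.493 = 11.440
σ²_total = 11.440 + 2 × 2.936 = 17.312
α (item deleted) = (6/5)·(1 − 11.440/17.312) = 0.41

α = 0.41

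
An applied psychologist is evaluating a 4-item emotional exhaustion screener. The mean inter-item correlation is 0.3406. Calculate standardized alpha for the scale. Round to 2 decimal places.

Standardized α = k·r̄ / (1 + (k−1)·r̄) = 4 × 0.3406 / (1 + 3 × 0.3406)
  = 1.3624 / 2.0218 = 0.67

α = 0.67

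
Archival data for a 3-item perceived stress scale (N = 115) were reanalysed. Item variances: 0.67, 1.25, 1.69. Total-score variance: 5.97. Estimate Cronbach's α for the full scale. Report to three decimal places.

α = 0.593

sum of item variances = 0.67 + 1.25 + 1.69 = 3.61
α = (k/(k−1))·(1 − sum of item variances/total variance) = (3/2)·(1 − 3.61/5.97) = 0.593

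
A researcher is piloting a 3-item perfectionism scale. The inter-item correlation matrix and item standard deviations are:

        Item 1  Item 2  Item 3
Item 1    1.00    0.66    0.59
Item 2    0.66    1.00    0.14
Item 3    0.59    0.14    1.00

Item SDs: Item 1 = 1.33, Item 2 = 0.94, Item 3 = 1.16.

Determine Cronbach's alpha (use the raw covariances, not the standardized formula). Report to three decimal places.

α = 0.729

Σσ²ᵢ = 1.33² + 0.94² + 1.16² = 3.9981
Covariances σ_ij = r_ij · s_i · s_j:
  σ(Item 1,Item 2) = 0.66 × 1.33 × 0.94 = 0.8251
  σ(Item 1,Item 3) = 0.59 × 1.33 × 1.16 = 0.9103
  σ(Item 2,Item 3) = 0.14 × 0.94 × 1.16 = 0.1527
σ²_T = Σσ²ᵢ + 2·Σσ_ij = 3.9981 + 2 × 1.8881 = 7.7743
α = (3/2)·(1 − 3.9981/7.7743) = 0.729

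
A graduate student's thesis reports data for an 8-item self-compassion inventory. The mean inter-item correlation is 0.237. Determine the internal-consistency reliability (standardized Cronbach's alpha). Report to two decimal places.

Standardized α = k·r̄ / (1 + (k−1)·r̄) = 8 × 0.237 / (1 + 7 × 0.237)
  = 1.8960 / 2.6590 = 0.71

α = 0.71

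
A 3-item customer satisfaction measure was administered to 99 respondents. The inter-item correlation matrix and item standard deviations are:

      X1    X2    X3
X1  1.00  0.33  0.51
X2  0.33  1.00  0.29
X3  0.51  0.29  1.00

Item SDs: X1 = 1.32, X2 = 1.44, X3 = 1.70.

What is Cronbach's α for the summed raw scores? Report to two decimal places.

Σσ²ᵢ = 1.32² + 1.44² + 1.70² = 6.7060
Covariances σ_ij = r_ij · s_i · s_j:
  σ(X1,X2) = 0.33 × 1.32 × 1.44 = 0.6273
  σ(X1,X3) = 0.51 × 1.32 × 1.70 = 1.1444
  σ(X2,X3) = 0.29 × 1.44 × 1.70 = 0.7099
σ²_T = Σσ²ᵢ + 2·Σσ_ij = 6.7060 + 2 × 2.4816 = 11.6692
α = (3/2)·(1 − 6.7060/11.6692) = 0.64

Cronbach's α = 0.64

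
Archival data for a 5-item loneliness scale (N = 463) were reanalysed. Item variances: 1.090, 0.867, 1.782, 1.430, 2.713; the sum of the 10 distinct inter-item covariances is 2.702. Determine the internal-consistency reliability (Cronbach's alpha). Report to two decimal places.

α = 0.51

Σσ²ᵢ = 1.090 + 0.867 + 1.782 + 1.430 + 2.713 = 7.882
Sum of distinct covariances = 2.702
σ²_T = Σσ²ᵢ + 2·Σcov = 7.882 + 2 × 2.702 = 13.286
α = (5/4)·(1 − 7.882/13.286) = 0.51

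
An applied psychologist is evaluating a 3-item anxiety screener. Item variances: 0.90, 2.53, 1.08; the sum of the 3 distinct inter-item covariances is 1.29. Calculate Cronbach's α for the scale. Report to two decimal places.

Σσ²ᵢ = 0.90 + 2.53 + 1.08 = 4.51
Sum of distinct covariances = 1.29
total variance = Σσ²ᵢ + 2·Σcov = 4.51 + 2 × 1.29 = 7.09
α = (3/2)·(1 − 4.51/7.09) = 0.55

Cronbach's α = 0.55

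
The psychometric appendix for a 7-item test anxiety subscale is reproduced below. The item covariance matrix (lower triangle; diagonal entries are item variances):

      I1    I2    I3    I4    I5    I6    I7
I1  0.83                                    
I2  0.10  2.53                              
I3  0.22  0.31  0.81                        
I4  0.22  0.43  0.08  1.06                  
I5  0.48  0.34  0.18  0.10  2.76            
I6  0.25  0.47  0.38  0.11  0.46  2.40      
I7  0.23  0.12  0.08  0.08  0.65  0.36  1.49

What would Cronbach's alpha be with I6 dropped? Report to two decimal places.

Remaining items: I1, I2, I3, I4, I5, I7 (k = 6).
Σσᵢ² = 0.83 + 2.53 + 0.81 + 1.06 + 2.76 + 1.49 = 9.48
Var(T) = 9.48 + 2 × 3.62 = 16.72
α (item deleted) = (6/5)·(1 − 9.48/16.72) = 0.52

Cronbach's alpha = 0.52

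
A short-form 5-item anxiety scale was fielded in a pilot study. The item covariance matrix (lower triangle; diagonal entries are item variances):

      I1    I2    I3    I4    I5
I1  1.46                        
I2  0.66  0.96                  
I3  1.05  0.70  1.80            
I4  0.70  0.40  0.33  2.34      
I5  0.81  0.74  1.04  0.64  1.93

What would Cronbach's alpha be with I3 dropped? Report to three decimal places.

Remaining items: I1, I2, I4, I5 (k = 4).
Σσ²ᵢ = 1.46 + 0.96 + 2.34 + 1.93 = 6.69
σ²_T = 6.69 + 2 × 3.95 = 14.59
α (item deleted) = (4/3)·(1 − 6.69/14.59) = 0.722

α = 0.722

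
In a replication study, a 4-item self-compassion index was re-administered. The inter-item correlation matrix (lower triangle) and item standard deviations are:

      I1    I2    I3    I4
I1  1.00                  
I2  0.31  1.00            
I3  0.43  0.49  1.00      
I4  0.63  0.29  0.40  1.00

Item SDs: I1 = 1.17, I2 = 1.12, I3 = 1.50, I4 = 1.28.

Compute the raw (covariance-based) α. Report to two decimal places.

Σσ²ᵢ = 1.17² + 1.12² + 1.50² + 1.28² = 6.5117
Covariances σ_ij = r_ij · s_i · s_j:
  σ(I1,I2) = 0.31 × 1.17 × 1.12 = 0.4062
  σ(I1,I3) = 0.43 × 1.17 × 1.50 = 0.7547
  σ(I1,I4) = 0.63 × 1.17 × 1.28 = 0.9435
  σ(I2,I3) = 0.49 × 1.12 × 1.50 = 0.8232
  σ(I2,I4) = 0.29 × 1.12 × 1.28 = 0.4157
  σ(I3,I4) = 0.40 × 1.50 × 1.28 = 0.7680
σ²_T = Σσ²ᵢ + 2·Σσ_ij = 6.5117 + 2 × 4.1113 = 14.7343
α = (4/3)·(1 − 6.5117/14.7343) = 0.74

α = 0.74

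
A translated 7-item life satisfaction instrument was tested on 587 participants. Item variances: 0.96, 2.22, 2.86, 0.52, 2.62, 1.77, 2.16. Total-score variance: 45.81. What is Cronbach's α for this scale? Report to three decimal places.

α = 0.833

ΣVar(i) = 0.96 + 2.22 + 2.86 + 0.52 + 2.62 + 1.77 + 2.16 = 13.11
α = (k/(k−1))·(1 − ΣVar(i)/σ²_T) = (7/6)·(1 − 13.11/45.81) = 0.833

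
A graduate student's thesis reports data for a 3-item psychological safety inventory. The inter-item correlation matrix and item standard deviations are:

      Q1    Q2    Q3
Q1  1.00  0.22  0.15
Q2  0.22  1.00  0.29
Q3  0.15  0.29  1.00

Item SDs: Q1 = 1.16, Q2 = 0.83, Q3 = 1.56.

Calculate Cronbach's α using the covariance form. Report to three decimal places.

Σσ²ᵢ = 1.16² + 0.83² + 1.56² = 4.4681
Covariances σ_ij = r_ij · s_i · s_j:
  σ(Q1,Q2) = 0.22 × 1.16 × 0.83 = 0.2118
  σ(Q1,Q3) = 0.15 × 1.16 × 1.56 = 0.2714
  σ(Q2,Q3) = 0.29 × 0.83 × 1.56 = 0.3755
σ²_T = Σσ²ᵢ + 2·Σσ_ij = 4.4681 + 2 × 0.8587 = 6.1855
α = (3/2)·(1 − 4.4681/6.1855) = 0.416

Cronbach's α = 0.416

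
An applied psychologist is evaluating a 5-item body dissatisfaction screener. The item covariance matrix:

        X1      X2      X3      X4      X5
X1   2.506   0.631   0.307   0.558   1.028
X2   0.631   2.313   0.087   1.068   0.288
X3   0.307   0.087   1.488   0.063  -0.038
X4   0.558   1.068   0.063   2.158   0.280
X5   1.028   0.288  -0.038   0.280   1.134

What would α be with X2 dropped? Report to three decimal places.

α = 0.502

Remaining items: X1, X3, X4, X5 (k = 4).
sum of item variances = 2.506 + 1.488 + 2.158 + 1.134 = 7.286
total variance = 7.286 + 2 × 2.198 = 11.682
α (item deleted) = (4/3)·(1 − 7.286/11.682) = 0.502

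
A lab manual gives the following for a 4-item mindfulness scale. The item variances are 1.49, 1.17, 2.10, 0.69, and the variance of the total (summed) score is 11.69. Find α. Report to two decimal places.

α = 0.71

sum of item variances = 1.49 + 1.17 + 2.10 + 0.69 = 5.45
α = (k/(k−1))·(1 − sum of item variances/σ²_total) = (4/3)·(1 − 5.45/11.69) = 0.71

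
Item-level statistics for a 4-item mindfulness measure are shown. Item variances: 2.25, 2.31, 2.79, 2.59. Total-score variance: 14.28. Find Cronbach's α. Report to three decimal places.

Cronbach's α = 0.405

Σσ²ᵢ = 2.25 + 2.31 + 2.79 + 2.59 = 9.94
α = (k/(k−1))·(1 − Σσ²ᵢ/σ²_total) = (4/3)·(1 − 9.94/14.28) = 0.405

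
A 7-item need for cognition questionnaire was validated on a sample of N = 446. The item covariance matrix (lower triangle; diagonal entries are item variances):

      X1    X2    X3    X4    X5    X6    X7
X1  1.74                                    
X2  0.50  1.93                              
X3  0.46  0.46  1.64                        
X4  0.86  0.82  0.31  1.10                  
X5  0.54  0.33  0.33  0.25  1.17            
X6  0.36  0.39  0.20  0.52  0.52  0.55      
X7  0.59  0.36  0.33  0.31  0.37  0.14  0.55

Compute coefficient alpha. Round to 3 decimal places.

α = 0.786

ΣVar(i) = 1.74 + 1.93 + 1.64 + 1.10 + 1.17 + 0.55 + 0.55 = 8.68
Sum of the distinct covariances = 8.95
σ²_total = 8.68 + 2 × 8.95 = 26.58
α = (k/(k−1))·(1 − ΣVar(i)/σ²_total) = (7/6)·(1 − 8.68/26.58) = 0.786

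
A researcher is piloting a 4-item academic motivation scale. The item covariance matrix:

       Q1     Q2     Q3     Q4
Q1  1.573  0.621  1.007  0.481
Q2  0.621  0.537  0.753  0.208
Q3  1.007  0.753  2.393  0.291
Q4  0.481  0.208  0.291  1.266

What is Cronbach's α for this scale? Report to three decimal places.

α = 0.718

Σσ²ᵢ = 1.573 + 0.537 + 2.393 + 1.266 = 5.769
Sum of the distinct covariances = 3.361
σ²_T = 5.769 + 2 × 3.361 = 12.491
α = (k/(k−1))·(1 − Σσ²ᵢ/σ²_T) = (4/3)·(1 − 5.769/12.491) = 0.718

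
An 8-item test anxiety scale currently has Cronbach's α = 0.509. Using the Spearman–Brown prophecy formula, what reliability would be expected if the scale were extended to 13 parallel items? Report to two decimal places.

predicted reliability = 0.63

Length factor m = 13/8 = 1.6250
α' = m·α / (1 + (m−1)·α)
   = 13/8 × 0.509 / (1 + (13/8 − 1) × 0.509)
   = 0.8271 / 1.3181 = 0.63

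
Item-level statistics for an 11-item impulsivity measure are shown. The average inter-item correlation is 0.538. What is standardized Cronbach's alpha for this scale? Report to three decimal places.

α = 0.928

Standardized α = k·r̄ / (1 + (k−1)·r̄) = 11 × 0.538 / (1 + 10 × 0.538)
  = 5.9180 / 6.3800 = 0.928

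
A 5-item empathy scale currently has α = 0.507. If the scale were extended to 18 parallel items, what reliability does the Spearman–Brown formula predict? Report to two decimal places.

Length factor m = 18/5 = 3.6000
α' = m·α / (1 + (m−1)·α)
   = 18/5 × 0.507 / (1 + (18/5 − 1) × 0.507)
   = 1.8252 / 2.3182 = 0.79

predicted reliability = 0.79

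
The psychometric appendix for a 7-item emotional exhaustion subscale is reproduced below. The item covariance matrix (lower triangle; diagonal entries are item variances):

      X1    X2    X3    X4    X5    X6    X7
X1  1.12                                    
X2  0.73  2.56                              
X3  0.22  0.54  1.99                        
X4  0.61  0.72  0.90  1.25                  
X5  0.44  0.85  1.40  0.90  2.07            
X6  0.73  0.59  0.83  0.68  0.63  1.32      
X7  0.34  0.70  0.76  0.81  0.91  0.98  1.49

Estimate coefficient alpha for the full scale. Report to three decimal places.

α = 0.842

sum of item variances = 1.12 + 2.56 + 1.99 + 1.25 + 2.07 + 1.32 + 1.49 = 11.80
Σ_{i<j} σ_ij = 15.27
σ²_total = 11.80 + 2 × 15.27 = 42.34
α = (k/(k−1))·(1 − sum of item variances/σ²_total) = (7/6)·(1 − 11.80/42.34) = 0.842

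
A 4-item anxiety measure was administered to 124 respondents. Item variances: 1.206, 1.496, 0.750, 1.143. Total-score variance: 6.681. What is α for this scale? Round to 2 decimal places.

α = 0.42

ΣVar(i) = 1.206 + 1.496 + 0.750 + 1.143 = 4.595
α = (k/(k−1))·(1 − ΣVar(i)/total variance) = (4/3)·(1 − 4.595/6.681) = 0.42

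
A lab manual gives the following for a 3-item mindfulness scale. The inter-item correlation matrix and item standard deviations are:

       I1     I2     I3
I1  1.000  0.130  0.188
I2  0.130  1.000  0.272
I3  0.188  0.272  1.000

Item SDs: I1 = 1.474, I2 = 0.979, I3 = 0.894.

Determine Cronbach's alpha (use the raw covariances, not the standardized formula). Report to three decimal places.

α = 0.383

Σσ²ᵢ = 1.474² + 0.979² + 0.894² = 3.9304
Covariances σ_ij = r_ij · s_i · s_j:
  σ(I1,I2) = 0.130 × 1.474 × 0.979 = 0.1876
  σ(I1,I3) = 0.188 × 1.474 × 0.894 = 0.2477
  σ(I2,I3) = 0.272 × 0.979 × 0.894 = 0.2381
σ²_T = Σσ²ᵢ + 2·Σσ_ij = 3.9304 + 2 × 0.6734 = 5.2772
α = (3/2)·(1 − 3.9304/5.2772) = 0.383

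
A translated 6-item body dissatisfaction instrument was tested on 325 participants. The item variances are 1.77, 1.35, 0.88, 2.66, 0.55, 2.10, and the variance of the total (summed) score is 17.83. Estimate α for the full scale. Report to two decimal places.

α = 0.57

Σσ²ᵢ = 1.77 + 1.35 + 0.88 + 2.66 + 0.55 + 2.10 = 9.31
α = (k/(k−1))·(1 − Σσ²ᵢ/σ²_T) = (6/5)·(1 − 9.31/17.83) = 0.57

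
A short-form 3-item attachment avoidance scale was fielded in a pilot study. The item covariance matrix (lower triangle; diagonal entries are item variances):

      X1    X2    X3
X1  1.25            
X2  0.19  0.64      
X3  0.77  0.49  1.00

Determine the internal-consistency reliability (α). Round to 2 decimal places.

α = 0.75

ΣVar(i) = 1.25 + 0.64 + 1.00 = 2.89
Sum of off-diagonal covariances = 1.45
σ²_T = 2.89 + 2 × 1.45 = 5.79
α = (k/(k−1))·(1 − ΣVar(i)/σ²_T) = (3/2)·(1 − 2.89/5.79) = 0.75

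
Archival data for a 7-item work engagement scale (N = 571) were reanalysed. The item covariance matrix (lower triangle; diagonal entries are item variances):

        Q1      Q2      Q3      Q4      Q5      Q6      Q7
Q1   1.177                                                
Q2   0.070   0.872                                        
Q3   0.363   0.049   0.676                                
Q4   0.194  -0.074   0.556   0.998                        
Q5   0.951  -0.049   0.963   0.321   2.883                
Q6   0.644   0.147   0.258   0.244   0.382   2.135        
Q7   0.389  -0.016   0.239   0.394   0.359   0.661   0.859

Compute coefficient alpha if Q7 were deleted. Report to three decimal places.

Remaining items: Q1, Q2, Q3, Q4, Q5, Q6 (k = 6).
Σσᵢ² = 1.177 + 0.872 + 0.676 + 0.998 + 2.883 + 2.135 = 8.741
σ²_T = 8.741 + 2 × 5.019 = 18.779
α (item deleted) = (6/5)·(1 − 8.741/18.779) = 0.641

α = 0.641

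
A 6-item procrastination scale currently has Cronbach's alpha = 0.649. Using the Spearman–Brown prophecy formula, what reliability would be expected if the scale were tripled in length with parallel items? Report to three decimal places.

Length factor m = 3
α' = m·α / (1 + (m−1)·α)
   = 3 × 0.649 / (1 + (3 − 1) × 0.649)
   = 1.9470 / 2.2980 = 0.847

predicted reliability = 0.847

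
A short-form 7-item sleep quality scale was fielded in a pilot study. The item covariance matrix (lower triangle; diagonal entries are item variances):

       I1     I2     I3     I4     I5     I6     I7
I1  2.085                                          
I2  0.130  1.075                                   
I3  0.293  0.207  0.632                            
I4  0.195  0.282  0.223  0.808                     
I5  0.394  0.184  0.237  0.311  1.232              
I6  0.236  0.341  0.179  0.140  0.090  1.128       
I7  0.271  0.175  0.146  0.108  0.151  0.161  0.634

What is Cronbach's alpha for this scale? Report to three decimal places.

Cronbach's alpha = 0.630

ΣVar(i) = 2.085 + 1.075 + 0.632 + 0.808 + 1.232 + 1.128 + 0.634 = 7.594
Σ_{i<j} σ_ij = 4.454
Var(T) = 7.594 + 2 × 4.454 = 16.502
α = (k/(k−1))·(1 − ΣVar(i)/Var(T)) = (7/6)·(1 − 7.594/16.502) = 0.630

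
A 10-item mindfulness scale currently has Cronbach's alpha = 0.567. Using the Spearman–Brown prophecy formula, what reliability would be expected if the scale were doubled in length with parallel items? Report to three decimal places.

predicted reliability = 0.724

Length factor m = 2
α' = m·α / (1 + (m−1)·α)
   = 2 × 0.567 / (1 + (2 − 1) × 0.567)
   = 1.1340 / 1.5670 = 0.724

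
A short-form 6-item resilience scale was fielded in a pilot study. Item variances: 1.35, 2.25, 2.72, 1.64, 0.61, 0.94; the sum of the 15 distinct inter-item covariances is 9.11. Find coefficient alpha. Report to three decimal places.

coefficient alpha = 0.788

ΣVar(i) = 1.35 + 2.25 + 2.72 + 1.64 + 0.61 + 0.94 = 9.51
Sum of distinct covariances = 9.11
total variance = ΣVar(i) + 2·Σcov = 9.51 + 2 × 9.11 = 27.73
α = (6/5)·(1 − 9.51/27.73) = 0.788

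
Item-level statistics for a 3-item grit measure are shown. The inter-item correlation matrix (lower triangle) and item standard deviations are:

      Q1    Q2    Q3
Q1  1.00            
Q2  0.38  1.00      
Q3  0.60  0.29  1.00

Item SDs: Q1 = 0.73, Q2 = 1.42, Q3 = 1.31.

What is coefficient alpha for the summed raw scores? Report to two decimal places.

α = 0.62

Σσ²ᵢ = 0.73² + 1.42² + 1.31² = 4.2654
Covariances σ_ij = r_ij · s_i · s_j:
  σ(Q1,Q2) = 0.38 × 0.73 × 1.42 = 0.3939
  σ(Q1,Q3) = 0.60 × 0.73 × 1.31 = 0.5738
  σ(Q2,Q3) = 0.29 × 1.42 × 1.31 = 0.5395
σ²_T = Σσ²ᵢ + 2·Σσ_ij = 4.2654 + 2 × 1.5072 = 7.2798
α = (3/2)·(1 − 4.2654/7.2798) = 0.62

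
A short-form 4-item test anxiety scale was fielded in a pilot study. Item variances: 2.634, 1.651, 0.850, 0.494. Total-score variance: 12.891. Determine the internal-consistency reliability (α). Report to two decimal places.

sum of item variances = 2.634 + 1.651 + 0.850 + 0.494 = 5.629
α = (k/(k−1))·(1 − sum of item variances/Var(T)) = (4/3)·(1 − 5.629/12.891) = 0.75

α = 0.75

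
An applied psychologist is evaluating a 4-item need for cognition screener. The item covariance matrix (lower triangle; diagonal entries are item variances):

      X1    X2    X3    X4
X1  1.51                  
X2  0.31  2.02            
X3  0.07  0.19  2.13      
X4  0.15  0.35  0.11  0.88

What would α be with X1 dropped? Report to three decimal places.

Remaining items: X2, X3, X4 (k = 3).
Σσ²ᵢ = 2.02 + 2.13 + 0.88 = 5.03
Var(T) = 5.03 + 2 × 0.65 = 6.33
α (item deleted) = (3/2)·(1 − 5.03/6.33) = 0.308

α = 0.308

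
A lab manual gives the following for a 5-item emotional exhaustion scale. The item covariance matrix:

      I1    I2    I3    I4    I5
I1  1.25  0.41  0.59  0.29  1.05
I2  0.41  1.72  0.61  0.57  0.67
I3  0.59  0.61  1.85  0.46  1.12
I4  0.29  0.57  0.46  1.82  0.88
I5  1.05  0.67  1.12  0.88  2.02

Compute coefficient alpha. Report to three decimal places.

Σσᵢ² = 1.25 + 1.72 + 1.85 + 1.82 + 2.02 = 8.66
Σ_{i<j} σ_ij = 6.65
Var(T) = 8.66 + 2 × 6.65 = 21.96
α = (k/(k−1))·(1 − Σσᵢ²/Var(T)) = (5/4)·(1 − 8.66/21.96) = 0.757

α = 0.757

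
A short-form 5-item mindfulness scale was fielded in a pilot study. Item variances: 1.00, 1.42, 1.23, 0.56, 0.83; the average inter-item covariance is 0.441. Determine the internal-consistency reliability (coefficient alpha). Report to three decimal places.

α = 0.795

ΣVar(i) = 1.00 + 1.42 + 1.23 + 0.56 + 0.83 = 5.04
Sum of the 10 distinct covariances = 10 × 0.441 = 4.410
σ²_total = ΣVar(i) + 2·Σcov = 5.04 + 2 × 4.410 = 13.860
α = (5/4)·(1 − 5.04/13.860) = 0.795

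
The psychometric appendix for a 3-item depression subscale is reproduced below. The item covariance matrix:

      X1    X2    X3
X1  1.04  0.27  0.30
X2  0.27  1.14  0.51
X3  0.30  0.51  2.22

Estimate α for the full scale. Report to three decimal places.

Σσ²ᵢ = 1.04 + 1.14 + 2.22 = 4.40
Σ_{i<j} σ_ij = 1.08
total variance = 4.40 + 2 × 1.08 = 6.56
α = (k/(k−1))·(1 − Σσ²ᵢ/total variance) = (3/2)·(1 − 4.40/6.56) = 0.494

α = 0.494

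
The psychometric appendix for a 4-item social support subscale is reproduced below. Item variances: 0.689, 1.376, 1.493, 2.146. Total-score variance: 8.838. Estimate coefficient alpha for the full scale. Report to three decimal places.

coefficient alpha = 0.473

Σσᵢ² = 0.689 + 1.376 + 1.493 + 2.146 = 5.704
α = (k/(k−1))·(1 − Σσᵢ²/σ²_T) = (4/3)·(1 − 5.704/8.838) = 0.473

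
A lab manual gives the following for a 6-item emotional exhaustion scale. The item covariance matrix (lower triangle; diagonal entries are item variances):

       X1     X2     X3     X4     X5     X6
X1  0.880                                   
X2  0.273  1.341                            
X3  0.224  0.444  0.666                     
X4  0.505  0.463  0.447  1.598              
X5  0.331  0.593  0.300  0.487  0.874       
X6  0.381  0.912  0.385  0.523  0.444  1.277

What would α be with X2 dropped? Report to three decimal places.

α = 0.754

Remaining items: X1, X3, X4, X5, X6 (k = 5).
sum of item variances = 0.880 + 0.666 + 1.598 + 0.874 + 1.277 = 5.295
σ²_T = 5.295 + 2 × 4.027 = 13.349
α (item deleted) = (5/4)·(1 − 5.295/13.349) = 0.754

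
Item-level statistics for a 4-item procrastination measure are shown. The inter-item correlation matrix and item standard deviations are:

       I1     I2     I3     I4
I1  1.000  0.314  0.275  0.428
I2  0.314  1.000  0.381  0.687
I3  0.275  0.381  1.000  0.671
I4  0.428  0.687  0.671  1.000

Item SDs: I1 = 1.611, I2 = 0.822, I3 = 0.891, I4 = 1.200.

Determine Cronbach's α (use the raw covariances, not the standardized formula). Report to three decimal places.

α = 0.728

Σσ²ᵢ = 1.611² + 0.822² + 0.891² + 1.200² = 5.5049
Covariances σ_ij = r_ij · s_i · s_j:
  σ(I1,I2) = 0.314 × 1.611 × 0.822 = 0.4158
  σ(I1,I3) = 0.275 × 1.611 × 0.891 = 0.3947
  σ(I1,I4) = 0.428 × 1.611 × 1.200 = 0.8274
  σ(I2,I3) = 0.381 × 0.822 × 0.891 = 0.2790
  σ(I2,I4) = 0.687 × 0.822 × 1.200 = 0.6777
  σ(I3,I4) = 0.671 × 0.891 × 1.200 = 0.7174
σ²_T = Σσ²ᵢ + 2·Σσ_ij = 5.5049 + 2 × 3.3120 = 12.1289
α = (4/3)·(1 − 5.5049/12.1289) = 0.728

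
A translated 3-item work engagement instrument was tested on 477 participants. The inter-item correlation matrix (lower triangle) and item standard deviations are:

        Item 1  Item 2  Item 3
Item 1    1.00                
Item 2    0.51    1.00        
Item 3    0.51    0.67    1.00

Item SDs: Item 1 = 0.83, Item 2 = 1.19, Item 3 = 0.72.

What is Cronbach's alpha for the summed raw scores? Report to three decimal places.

Σσ²ᵢ = 0.83² + 1.19² + 0.72² = 2.6234
Covariances σ_ij = r_ij · s_i · s_j:
  σ(Item 1,Item 2) = 0.51 × 0.83 × 1.19 = 0.5037
  σ(Item 1,Item 3) = 0.51 × 0.83 × 0.72 = 0.3048
  σ(Item 2,Item 3) = 0.67 × 1.19 × 0.72 = 0.5741
σ²_T = Σσ²ᵢ + 2·Σσ_ij = 2.6234 + 2 × 1.3826 = 5.3886
α = (3/2)·(1 − 2.6234/5.3886) = 0.770

Cronbach's alpha = 0.770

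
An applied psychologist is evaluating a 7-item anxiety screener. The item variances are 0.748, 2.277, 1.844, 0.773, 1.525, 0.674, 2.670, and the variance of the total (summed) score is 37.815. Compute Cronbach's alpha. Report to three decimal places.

α = 0.842

ΣVar(i) = 0.748 + 2.277 + 1.844 + 0.773 + 1.525 + 0.674 + 2.670 = 10.511
α = (k/(k−1))·(1 − ΣVar(i)/Var(T)) = (7/6)·(1 − 10.511/37.815) = 0.842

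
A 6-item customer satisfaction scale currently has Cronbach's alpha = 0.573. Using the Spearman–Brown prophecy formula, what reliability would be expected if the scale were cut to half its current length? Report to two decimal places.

Length factor m = 1/2
α' = m·α / (1 − (1−m)·α)
   = 1/2 × 0.573 / (1 − (1 − 1/2) × 0.573)
   = 0.2865 / 0.7135 = 0.40

predicted reliability = 0.40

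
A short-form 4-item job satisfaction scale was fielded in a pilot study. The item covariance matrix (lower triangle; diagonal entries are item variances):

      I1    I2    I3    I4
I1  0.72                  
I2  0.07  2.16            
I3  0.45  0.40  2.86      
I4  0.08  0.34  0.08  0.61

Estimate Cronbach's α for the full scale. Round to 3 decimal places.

Σσᵢ² = 0.72 + 2.16 + 2.86 + 0.61 = 6.35
Sum of the distinct covariances = 1.42
Var(T) = 6.35 + 2 × 1.42 = 9.19
α = (k/(k−1))·(1 − Σσᵢ²/Var(T)) = (4/3)·(1 − 6.35/9.19) = 0.412

Cronbach's α = 0.412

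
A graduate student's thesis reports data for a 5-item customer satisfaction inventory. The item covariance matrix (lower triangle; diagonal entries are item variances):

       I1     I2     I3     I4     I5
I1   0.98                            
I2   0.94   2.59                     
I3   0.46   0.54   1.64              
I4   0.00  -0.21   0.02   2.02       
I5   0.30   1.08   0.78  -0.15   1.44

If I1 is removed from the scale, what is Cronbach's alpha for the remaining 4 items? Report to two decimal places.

Remaining items: I2, I3, I4, I5 (k = 4).
ΣVar(i) = 2.59 + 1.64 + 2.02 + 1.44 = 7.69
σ²_T = 7.69 + 2 × 2.06 = 11.81
α (item deleted) = (4/3)·(1 − 7.69/11.81) = 0.47

α = 0.47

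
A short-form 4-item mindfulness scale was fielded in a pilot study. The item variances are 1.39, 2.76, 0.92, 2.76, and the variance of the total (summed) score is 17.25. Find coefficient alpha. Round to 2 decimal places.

α = 0.73

sum of item variances = 1.39 + 2.76 + 0.92 + 2.76 = 7.83
α = (k/(k−1))·(1 − sum of item variances/Var(T)) = (4/3)·(1 − 7.83/17.25) = 0.73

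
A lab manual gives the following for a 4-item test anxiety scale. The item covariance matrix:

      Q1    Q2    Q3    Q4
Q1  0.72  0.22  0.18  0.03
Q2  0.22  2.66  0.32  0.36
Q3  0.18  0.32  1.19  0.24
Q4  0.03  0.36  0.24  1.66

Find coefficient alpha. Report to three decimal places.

coefficient alpha = 0.403

sum of item variances = 0.72 + 2.66 + 1.19 + 1.66 = 6.23
Sum of off-diagonal covariances = 1.35
Var(T) = 6.23 + 2 × 1.35 = 8.93
α = (k/(k−1))·(1 − sum of item variances/Var(T)) = (4/3)·(1 − 6.23/8.93) = 0.403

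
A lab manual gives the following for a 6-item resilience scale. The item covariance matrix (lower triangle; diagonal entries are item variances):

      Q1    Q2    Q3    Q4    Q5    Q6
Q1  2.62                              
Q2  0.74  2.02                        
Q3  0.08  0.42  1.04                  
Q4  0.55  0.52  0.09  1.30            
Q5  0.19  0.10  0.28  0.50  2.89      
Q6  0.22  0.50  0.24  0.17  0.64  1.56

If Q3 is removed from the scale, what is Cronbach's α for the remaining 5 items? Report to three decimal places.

Remaining items: Q1, Q2, Q4, Q5, Q6 (k = 5).
Σσᵢ² = 2.62 + 2.02 + 1.30 + 2.89 + 1.56 = 10.39
σ²_T = 10.39 + 2 × 4.13 = 18.65
α (item deleted) = (5/4)·(1 − 10.39/18.65) = 0.554

α = 0.554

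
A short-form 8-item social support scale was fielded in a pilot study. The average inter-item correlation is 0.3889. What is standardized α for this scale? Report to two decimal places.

Standardized α = k·r̄ / (1 + (k−1)·r̄) = 8 × 0.3889 / (1 + 7 × 0.3889)
  = 3.1112 / 3.7223 = 0.84

α = 0.84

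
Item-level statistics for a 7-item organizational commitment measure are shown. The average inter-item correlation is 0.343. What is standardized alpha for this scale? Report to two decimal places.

Standardized α = k·r̄ / (1 + (k−1)·r̄) = 7 × 0.343 / (1 + 6 × 0.343)
  = 2.4010 / 3.0580 = 0.79

α = 0.79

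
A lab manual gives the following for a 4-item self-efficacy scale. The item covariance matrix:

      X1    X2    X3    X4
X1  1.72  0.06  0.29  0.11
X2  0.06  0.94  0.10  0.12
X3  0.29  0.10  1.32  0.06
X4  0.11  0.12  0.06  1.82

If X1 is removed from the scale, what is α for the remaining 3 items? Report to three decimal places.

Remaining items: X2, X3, X4 (k = 3).
Σσ²ᵢ = 0.94 + 1.32 + 1.82 = 4.08
σ²_T = 4.08 + 2 × 0.28 = 4.64
α (item deleted) = (3/2)·(1 − 4.08/4.64) = 0.181

α = 0.181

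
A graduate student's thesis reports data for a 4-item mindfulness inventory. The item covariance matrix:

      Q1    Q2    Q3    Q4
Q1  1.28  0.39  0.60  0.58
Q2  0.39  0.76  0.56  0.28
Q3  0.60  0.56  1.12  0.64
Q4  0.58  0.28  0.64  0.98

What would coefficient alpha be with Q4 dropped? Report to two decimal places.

α = 0.74

Remaining items: Q1, Q2, Q3 (k = 3).
Σσᵢ² = 1.28 + 0.76 + 1.12 = 3.16
σ²_T = 3.16 + 2 × 1.55 = 6.26
α (item deleted) = (3/2)·(1 − 3.16/6.26) = 0.74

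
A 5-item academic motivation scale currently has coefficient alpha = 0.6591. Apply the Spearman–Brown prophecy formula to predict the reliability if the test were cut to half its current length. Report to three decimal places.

predicted reliability = 0.492

Length factor m = 1/2
α' = m·α / (1 − (1−m)·α)
   = 1/2 × 0.6591 / (1 − (1 − 1/2) × 0.6591)
   = 0.3296 / 0.6704 = 0.492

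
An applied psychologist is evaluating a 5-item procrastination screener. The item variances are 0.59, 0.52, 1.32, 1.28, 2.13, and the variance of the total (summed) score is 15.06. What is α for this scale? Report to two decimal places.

α = 0.77

Σσ²ᵢ = 0.59 + 0.52 + 1.32 + 1.28 + 2.13 = 5.84
α = (k/(k−1))·(1 − Σσ²ᵢ/σ²_total) = (5/4)·(1 − 5.84/15.06) = 0.77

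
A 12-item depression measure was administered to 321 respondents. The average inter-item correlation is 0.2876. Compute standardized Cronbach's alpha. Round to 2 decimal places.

Standardized α = k·r̄ / (1 + (k−1)·r̄) = 12 × 0.2876 / (1 + 11 × 0.2876)
  = 3.4512 / 4.1636 = 0.83

α = 0.83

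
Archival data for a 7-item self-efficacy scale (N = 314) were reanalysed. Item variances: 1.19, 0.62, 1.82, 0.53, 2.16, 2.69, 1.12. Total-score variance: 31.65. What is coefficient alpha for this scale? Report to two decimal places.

sum of item variances = 1.19 + 0.62 + 1.82 + 0.53 + 2.16 + 2.69 + 1.12 = 10.13
α = (k/(k−1))·(1 − sum of item variances/total variance) = (7/6)·(1 − 10.13/31.65) = 0.79

coefficient alpha = 0.79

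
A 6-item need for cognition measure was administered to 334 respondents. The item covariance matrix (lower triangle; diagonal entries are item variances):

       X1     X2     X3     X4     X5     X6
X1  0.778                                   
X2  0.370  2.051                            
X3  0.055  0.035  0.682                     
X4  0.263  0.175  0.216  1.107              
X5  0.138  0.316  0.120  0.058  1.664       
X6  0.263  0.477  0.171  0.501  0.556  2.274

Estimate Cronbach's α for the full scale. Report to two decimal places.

Cronbach's α = 0.56

sum of item variances = 0.778 + 2.051 + 0.682 + 1.107 + 1.664 + 2.274 = 8.556
Sum of off-diagonal covariances = 3.714
σ²_total = 8.556 + 2 × 3.714 = 15.984
α = (k/(k−1))·(1 − sum of item variances/σ²_total) = (6/5)·(1 − 8.556/15.984) = 0.56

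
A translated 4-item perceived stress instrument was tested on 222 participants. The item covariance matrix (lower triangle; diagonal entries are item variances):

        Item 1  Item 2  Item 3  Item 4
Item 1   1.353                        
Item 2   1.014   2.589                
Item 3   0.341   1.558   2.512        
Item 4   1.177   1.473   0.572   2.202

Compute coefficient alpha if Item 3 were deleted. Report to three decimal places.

α = 0.816

Remaining items: Item 1, Item 2, Item 4 (k = 3).
Σσᵢ² = 1.353 + 2.589 + 2.202 = 6.144
total variance = 6.144 + 2 × 3.664 = 13.472
α (item deleted) = (3/2)·(1 − 6.144/13.472) = 0.816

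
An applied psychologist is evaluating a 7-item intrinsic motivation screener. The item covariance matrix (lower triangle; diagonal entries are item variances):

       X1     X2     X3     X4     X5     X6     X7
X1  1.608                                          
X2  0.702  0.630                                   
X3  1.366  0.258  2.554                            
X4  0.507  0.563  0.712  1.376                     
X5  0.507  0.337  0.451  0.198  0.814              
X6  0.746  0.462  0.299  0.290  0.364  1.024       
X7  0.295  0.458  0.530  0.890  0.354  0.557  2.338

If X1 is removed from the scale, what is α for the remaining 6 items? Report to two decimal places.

Remaining items: X2, X3, X4, X5, X6, X7 (k = 6).
Σσ²ᵢ = 0.630 + 2.554 + 1.376 + 0.814 + 1.024 + 2.338 = 8.736
total variance = 8.736 + 2 × 6.723 = 22.182
α (item deleted) = (6/5)·(1 − 8.736/22.182) = 0.73

α = 0.73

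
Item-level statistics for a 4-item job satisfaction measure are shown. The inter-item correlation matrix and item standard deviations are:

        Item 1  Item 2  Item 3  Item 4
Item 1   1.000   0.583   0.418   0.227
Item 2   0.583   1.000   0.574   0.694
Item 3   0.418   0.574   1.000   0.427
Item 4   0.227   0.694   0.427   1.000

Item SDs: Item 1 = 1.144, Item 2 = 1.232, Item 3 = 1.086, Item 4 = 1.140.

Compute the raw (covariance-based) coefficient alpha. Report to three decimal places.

Σσ²ᵢ = 1.144² + 1.232² + 1.086² + 1.140² = 5.3056
Covariances σ_ij = r_ij · s_i · s_j:
  σ(Item 1,Item 2) = 0.583 × 1.144 × 1.232 = 0.8217
  σ(Item 1,Item 3) = 0.418 × 1.144 × 1.086 = 0.5193
  σ(Item 1,Item 4) = 0.227 × 1.144 × 1.140 = 0.2960
  σ(Item 2,Item 3) = 0.574 × 1.232 × 1.086 = 0.7680
  σ(Item 2,Item 4) = 0.694 × 1.232 × 1.140 = 0.9747
  σ(Item 3,Item 4) = 0.427 × 1.086 × 1.140 = 0.5286
σ²_T = Σσ²ᵢ + 2·Σσ_ij = 5.3056 + 2 × 3.9083 = 13.1222
α = (4/3)·(1 − 5.3056/13.1222) = 0.794

α = 0.794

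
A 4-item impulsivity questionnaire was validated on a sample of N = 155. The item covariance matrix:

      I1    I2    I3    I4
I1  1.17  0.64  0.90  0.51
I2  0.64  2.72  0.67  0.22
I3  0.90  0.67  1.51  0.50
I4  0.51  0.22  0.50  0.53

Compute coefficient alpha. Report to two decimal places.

coefficient alpha = 0.72

ΣVar(i) = 1.17 + 2.72 + 1.51 + 0.53 = 5.93
Σ_{i<j} σ_ij = 3.44
total variance = 5.93 + 2 × 3.44 = 12.81
α = (k/(k−1))·(1 − ΣVar(i)/total variance) = (4/3)·(1 − 5.93/12.81) = 0.72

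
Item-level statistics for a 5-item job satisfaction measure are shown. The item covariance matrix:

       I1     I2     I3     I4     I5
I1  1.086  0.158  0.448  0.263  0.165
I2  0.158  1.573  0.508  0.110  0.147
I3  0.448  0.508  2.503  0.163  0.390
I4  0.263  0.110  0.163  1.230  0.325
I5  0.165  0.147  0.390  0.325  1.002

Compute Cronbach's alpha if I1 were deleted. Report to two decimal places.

Remaining items: I2, I3, I4, I5 (k = 4).
sum of item variances = 1.573 + 2.503 + 1.230 + 1.002 = 6.308
Var(T) = 6.308 + 2 × 1.643 = 9.594
α (item deleted) = (4/3)·(1 − 6.308/9.594) = 0.46

Cronbach's alpha = 0.46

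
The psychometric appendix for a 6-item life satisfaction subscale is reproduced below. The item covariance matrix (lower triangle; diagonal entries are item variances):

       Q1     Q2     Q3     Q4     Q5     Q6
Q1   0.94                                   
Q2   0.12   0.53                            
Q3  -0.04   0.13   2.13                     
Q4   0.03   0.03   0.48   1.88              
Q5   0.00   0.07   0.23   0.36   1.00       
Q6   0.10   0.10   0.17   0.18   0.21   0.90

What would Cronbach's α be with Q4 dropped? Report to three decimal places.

Remaining items: Q1, Q2, Q3, Q5, Q6 (k = 5).
Σσᵢ² = 0.94 + 0.53 + 2.13 + 1.00 + 0.90 = 5.50
σ²_T = 5.50 + 2 × 1.09 = 7.68
α (item deleted) = (5/4)·(1 − 5.50/7.68) = 0.355

α = 0.355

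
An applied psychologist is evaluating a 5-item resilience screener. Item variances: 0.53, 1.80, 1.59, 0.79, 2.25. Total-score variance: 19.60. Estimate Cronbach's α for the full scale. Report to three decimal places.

ΣVar(i) = 0.53 + 1.80 + 1.59 + 0.79 + 2.25 = 6.96
α = (k/(k−1))·(1 − ΣVar(i)/total variance) = (5/4)·(1 − 6.96/19.60) = 0.806

α = 0.806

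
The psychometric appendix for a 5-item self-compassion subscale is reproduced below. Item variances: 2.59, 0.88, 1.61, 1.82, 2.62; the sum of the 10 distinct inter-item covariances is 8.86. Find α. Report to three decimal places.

α = 0.813

sum of item variances = 2.59 + 0.88 + 1.61 + 1.82 + 2.62 = 9.52
Sum of distinct covariances = 8.86
total variance = sum of item variances + 2·Σcov = 9.52 + 2 × 8.86 = 27.24
α = (5/4)·(1 − 9.52/27.24) = 0.813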